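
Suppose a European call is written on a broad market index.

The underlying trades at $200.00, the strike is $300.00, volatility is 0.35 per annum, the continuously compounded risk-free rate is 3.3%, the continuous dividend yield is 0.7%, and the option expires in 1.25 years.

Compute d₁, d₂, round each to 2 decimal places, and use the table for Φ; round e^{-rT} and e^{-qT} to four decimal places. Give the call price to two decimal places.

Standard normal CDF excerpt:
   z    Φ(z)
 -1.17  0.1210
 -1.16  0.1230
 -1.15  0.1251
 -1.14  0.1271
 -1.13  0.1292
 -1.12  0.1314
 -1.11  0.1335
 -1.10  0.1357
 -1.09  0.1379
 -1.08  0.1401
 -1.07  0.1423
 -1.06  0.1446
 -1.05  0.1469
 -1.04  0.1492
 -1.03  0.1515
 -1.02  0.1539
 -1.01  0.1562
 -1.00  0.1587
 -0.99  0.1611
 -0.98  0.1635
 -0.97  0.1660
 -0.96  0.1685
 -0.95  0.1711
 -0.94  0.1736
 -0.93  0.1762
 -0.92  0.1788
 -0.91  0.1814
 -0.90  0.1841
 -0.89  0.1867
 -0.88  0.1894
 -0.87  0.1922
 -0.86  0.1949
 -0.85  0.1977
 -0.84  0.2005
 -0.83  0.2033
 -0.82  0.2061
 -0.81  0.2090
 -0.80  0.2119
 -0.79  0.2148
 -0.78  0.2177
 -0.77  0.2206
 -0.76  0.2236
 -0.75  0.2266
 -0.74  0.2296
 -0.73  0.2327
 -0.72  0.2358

$8.32

σ√T = 0.35 × 1.1180 = 0.3913
d₁ = [ln(200/300) + (0.033 − 0.007 + 0.35²/2)·1.25] / 0.3913 = [-0.4055 + 0.1091] / 0.3913 = -0.7575 which rounds to -0.76
d₂ = d₁ − σ√T = -0.7575 − 0.3913 = -1.1488 which rounds to -1.15
e^(−qT) = e^(−0.007·1.25) = 0.9913;  e^(−rT) = e^(−0.033·1.25) = 0.9596
N(d₁) = N(-0.76) = 0.2236;  N(d₂) = N(-1.15) = 0.1251
C = 200·0.9913·0.2236 − 300·0.9596·0.1251 = 44.3309 − 36.0138 = 8.3171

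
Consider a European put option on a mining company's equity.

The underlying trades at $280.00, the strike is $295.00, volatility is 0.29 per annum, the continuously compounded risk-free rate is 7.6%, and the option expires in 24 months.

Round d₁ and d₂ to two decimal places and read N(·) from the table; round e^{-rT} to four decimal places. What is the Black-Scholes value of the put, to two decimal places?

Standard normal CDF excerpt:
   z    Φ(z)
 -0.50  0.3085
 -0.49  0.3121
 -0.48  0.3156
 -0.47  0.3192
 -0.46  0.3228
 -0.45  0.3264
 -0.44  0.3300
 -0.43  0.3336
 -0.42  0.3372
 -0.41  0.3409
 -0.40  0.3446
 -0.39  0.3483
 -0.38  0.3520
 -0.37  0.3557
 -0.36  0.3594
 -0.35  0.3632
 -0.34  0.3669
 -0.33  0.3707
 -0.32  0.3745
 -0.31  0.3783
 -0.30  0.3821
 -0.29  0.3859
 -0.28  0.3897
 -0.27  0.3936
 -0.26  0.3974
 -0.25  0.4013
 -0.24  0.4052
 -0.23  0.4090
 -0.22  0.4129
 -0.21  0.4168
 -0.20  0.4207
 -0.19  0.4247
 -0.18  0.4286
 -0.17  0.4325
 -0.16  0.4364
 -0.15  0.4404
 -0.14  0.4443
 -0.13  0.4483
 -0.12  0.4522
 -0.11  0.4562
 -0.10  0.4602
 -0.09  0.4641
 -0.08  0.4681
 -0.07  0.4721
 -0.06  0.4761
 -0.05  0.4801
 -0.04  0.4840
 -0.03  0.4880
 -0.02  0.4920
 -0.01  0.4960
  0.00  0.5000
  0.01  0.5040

T = 2;  σ√T = 0.4101
d₁ = [ln(280/295) + (0.076 + 0.29²/2)·2] / 0.4101 = [-0.0522 + 0.2361] / 0.4101 = 0.4484 → 0.45
d₂ = d₁ − σ√T = 0.4484 − 0.4101 = 0.0383 → 0.04
exp(−rT) = exp(−0.076·2) = 0.8590
P = 295·0.8590·N(-0.04) − 280·N(-0.45) = 295·0.8590·0.4840 − 280·0.3264 = 122.6480 − 91.3920 = 31.2560

$31.26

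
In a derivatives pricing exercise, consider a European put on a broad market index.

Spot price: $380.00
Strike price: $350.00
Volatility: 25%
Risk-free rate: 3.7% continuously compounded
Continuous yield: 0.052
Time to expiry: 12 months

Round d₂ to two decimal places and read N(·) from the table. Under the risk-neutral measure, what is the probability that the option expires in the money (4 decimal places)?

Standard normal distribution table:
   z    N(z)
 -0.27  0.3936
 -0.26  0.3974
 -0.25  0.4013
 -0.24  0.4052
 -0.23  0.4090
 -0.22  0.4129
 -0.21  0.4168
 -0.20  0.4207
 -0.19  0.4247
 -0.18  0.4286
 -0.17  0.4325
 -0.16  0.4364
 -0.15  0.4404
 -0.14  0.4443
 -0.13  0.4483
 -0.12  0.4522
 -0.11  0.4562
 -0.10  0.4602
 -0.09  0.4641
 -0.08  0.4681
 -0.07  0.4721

σ√T = 0.25 × 1.0000 = 0.2500
d₁ = [ln(380/350) + (0.037 − 0.052 + 0.25²/2)·1] / 0.2500 = [0.0822 + 0.0163] / 0.2500 = 0.3940 → 0.39
d₂ = d₁ − σ√T = 0.3940 − 0.2500 = 0.1440 → 0.14
Risk-neutral Pr[S_T < K] = N(−d₂) = N(-0.14) = 0.4443

0.4443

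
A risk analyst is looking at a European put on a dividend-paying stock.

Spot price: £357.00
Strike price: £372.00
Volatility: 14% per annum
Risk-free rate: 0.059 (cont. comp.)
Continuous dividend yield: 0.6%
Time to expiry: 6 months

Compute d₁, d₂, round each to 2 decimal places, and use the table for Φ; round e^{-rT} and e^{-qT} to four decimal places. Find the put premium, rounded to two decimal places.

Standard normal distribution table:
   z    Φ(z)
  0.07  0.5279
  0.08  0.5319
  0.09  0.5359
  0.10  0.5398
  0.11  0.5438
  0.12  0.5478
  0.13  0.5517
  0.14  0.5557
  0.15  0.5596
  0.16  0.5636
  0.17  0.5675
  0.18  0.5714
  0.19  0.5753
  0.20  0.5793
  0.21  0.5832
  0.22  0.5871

σ√T = 0.14·√0.5 = 0.0990
ln(S/K) + (r − q + σ²/2)T = ln(357/372) + (0.059 − 0.006 + 0.14²/2)·0.5 = -0.0412 + 0.0314 = -0.0098
d₁ = -0.0098 / 0.0990 = -0.0986 which rounds to -0.10
d₂ = d₁ − σ√T = -0.0986 − 0.0990 = -0.1976 which rounds to -0.20
e^(−qT) = e^(−0.006·0.5) = 0.9970;  e^(−rT) = e^(−0.059·0.5) = 0.9709
N(−d₂) = N(0.20) = 0.5793;  N(−d₁) = N(0.10) = 0.5398
P = 372·0.9709·0.5793 − 357·0.9970·0.5398 = 209.2286 − 192.1305 = 17.0981

£17.10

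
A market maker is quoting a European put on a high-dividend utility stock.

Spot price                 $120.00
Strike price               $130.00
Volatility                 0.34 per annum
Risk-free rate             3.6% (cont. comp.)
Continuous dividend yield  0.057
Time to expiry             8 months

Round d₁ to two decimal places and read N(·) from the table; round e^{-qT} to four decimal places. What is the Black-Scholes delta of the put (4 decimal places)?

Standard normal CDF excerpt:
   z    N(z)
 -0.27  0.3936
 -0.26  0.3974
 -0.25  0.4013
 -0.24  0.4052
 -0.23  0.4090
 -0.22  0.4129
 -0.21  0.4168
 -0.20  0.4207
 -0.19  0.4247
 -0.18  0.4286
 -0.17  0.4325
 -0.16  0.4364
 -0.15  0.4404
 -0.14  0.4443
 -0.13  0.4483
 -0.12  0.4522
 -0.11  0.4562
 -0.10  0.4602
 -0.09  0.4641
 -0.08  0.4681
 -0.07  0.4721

T = 0.6667;  σ√T = 0.2776
d₁ = [ln(120/130) + (0.036 − 0.057 + 0.34²/2)·0.6667] / 0.2776 = [-0.0800 + 0.0245] / 0.2776 = -0.2000 ⇒ -0.20
N(d₁) = N(-0.20) = 0.4207
Δ_put = e^(−qT)·(N(d₁) − 1) = 0.9627·(0.4207 − 1) = -0.5577

-0.5577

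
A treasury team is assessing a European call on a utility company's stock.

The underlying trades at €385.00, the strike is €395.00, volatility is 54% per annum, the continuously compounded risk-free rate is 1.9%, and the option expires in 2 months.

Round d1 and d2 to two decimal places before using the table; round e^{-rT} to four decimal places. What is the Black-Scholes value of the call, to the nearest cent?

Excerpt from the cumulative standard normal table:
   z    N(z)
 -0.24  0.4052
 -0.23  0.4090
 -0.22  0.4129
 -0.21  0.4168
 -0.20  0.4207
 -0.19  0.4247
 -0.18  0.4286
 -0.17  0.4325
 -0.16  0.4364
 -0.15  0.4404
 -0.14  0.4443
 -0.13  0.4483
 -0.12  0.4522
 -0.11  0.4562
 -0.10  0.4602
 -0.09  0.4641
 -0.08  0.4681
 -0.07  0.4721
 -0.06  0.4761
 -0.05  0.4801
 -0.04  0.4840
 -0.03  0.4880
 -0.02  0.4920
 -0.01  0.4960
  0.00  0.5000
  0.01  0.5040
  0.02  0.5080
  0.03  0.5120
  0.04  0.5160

€29.93

σ√T = 0.54 × 0.4082 = 0.2205
d₁ = [ln(385/395) + (0.019 + 0.54²/2)·0.1667] / 0.2205 = [-0.0256 + 0.0275] / 0.2205 = 0.0083 which rounds to 0.01
d₂ = d₁ − σ√T = 0.0083 − 0.2205 = -0.2122 which rounds to -0.21
exp(−rT) = exp(−0.019·0.1667) = 0.9968
N(d₁) = N(0.01) = 0.5040;  N(d₂) = N(-0.21) = 0.4168
C = 385·0.5040 − 395·0.9968·0.4168 = 194.0400 − 164.1092 = 29.9308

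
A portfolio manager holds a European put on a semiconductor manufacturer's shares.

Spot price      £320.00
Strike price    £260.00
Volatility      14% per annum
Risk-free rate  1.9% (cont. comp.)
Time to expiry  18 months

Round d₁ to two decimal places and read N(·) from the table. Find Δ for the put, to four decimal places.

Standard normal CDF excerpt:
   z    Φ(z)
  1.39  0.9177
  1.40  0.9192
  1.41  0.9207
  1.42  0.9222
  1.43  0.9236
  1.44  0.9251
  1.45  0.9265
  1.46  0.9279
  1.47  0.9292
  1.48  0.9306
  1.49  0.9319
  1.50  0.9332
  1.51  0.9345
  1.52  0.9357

σ√T = 0.14·√1.5 = 0.1715
d₁ = [ln(320/260) + (0.019 + 0.14²/2)·1.5] / 0.1715 = [0.2076 + 0.0432] / 0.1715 = 1.4629 ⇒ 1.46
N(d₁) = N(1.46) = 0.9279
Δ_put = N(d₁) − 1 = 0.9279 − 1 = -0.0721

-0.0721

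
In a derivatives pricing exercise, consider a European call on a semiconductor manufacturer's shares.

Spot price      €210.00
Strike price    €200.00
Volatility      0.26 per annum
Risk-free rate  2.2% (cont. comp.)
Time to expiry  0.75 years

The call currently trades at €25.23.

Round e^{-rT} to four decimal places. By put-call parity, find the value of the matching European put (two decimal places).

€11.95

e^(−rT) = e^(−0.022·0.75) = 0.9836
Put-call parity: C − P = S − K·e^(−rT) = 210 − 200·0.9836 = 210 − 196.7200 = 13.2800
P = C − (C − P) = 25.23 − (13.2800) = 11.9500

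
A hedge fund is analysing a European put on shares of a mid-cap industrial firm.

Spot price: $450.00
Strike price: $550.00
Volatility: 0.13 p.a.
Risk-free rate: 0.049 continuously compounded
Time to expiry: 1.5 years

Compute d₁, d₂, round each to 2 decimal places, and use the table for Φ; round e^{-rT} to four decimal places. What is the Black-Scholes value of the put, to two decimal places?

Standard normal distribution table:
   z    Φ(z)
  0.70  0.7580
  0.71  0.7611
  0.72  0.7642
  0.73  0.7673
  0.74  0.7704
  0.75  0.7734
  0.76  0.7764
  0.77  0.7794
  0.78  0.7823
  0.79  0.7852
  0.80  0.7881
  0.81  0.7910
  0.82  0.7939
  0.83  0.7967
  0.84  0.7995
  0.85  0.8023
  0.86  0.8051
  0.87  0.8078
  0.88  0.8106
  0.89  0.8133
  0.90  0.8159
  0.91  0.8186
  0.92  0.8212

$70.33

T = 1.5;  σ√T = 0.1592
ln(S/K) + (r + σ²/2)T = ln(450/550) + (0.049 + 0.13²/2)·1.5 = -0.2007 + 0.0862 = -0.1145
d₁ = -0.1145 / 0.1592 = -0.7191 ≈ -0.72
d₂ = d₁ − σ√T = -0.7191 − 0.1592 = -0.8783 ≈ -0.88
e^(−rT) = e^(−0.049·1.5) = 0.9291
P = 550·0.9291·N(0.88) − 450·N(0.72) = 550·0.9291·0.8106 − 450·0.7642 = 414.2207 − 343.8900 = 70.3307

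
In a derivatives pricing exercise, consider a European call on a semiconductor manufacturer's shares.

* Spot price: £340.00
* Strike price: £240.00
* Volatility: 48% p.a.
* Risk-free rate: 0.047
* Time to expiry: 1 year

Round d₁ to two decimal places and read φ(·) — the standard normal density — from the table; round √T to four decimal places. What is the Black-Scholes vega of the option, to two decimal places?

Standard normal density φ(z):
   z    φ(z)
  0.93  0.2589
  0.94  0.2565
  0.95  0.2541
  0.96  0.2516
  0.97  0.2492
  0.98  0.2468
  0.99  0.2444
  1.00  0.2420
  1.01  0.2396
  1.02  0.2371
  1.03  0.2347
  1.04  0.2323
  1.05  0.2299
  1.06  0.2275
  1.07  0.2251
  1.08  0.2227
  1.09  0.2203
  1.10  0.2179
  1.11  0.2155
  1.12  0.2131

77.35

σ√T = 0.48 × 1.0000 = 0.4800
d₁ = [ln(340/240) + (0.047 + ½·0.48²)·1] / (σ√T) = (0.3483 + 0.1622) / 0.4800 = 1.0636 ≈ 1.06
√T = √1 = 1.0000
φ(d₁) = φ(1.06) = 0.2275
vega = S·φ(d₁)·√T = 340·0.2275·1.0000 = 77.3500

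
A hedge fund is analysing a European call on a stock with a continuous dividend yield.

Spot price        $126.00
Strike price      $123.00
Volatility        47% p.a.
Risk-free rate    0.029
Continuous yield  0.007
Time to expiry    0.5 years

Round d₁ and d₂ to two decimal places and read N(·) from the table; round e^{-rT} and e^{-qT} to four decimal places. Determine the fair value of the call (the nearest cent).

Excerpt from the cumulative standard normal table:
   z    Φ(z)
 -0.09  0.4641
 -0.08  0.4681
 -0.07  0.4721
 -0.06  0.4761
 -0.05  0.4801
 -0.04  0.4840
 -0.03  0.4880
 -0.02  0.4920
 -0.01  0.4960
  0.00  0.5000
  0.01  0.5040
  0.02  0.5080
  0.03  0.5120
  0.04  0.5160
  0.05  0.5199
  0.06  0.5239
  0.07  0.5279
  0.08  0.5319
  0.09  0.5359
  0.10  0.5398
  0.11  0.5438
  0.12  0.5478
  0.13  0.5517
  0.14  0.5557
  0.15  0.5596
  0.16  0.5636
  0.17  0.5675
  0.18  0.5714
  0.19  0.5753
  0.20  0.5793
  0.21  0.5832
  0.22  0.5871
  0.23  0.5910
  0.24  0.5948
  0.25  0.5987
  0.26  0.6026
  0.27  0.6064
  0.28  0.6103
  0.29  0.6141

$18.42

σ√T = 0.47·√0.5 = 0.3323
d₁ = [ln(126/123) + (0.029 − 0.007 + ½·0.47²)·0.5] / (σ√T) = (0.0241 + 0.0662) / 0.3323 = 0.2718 which rounds to 0.27
d₂ = 0.2718 − 0.3323 = -0.0606 which rounds to -0.06
e^(−qT) = e^(−0.007·0.5) = 0.9965;  e^(−rT) = e^(−0.029·0.5) = 0.9856
N(d₁) = N(0.27) = 0.6064;  N(d₂) = N(-0.06) = 0.4761
C = 126·0.9965·0.6064 − 123·0.9856·0.4761 = 76.1390 − 57.7170 = 18.4219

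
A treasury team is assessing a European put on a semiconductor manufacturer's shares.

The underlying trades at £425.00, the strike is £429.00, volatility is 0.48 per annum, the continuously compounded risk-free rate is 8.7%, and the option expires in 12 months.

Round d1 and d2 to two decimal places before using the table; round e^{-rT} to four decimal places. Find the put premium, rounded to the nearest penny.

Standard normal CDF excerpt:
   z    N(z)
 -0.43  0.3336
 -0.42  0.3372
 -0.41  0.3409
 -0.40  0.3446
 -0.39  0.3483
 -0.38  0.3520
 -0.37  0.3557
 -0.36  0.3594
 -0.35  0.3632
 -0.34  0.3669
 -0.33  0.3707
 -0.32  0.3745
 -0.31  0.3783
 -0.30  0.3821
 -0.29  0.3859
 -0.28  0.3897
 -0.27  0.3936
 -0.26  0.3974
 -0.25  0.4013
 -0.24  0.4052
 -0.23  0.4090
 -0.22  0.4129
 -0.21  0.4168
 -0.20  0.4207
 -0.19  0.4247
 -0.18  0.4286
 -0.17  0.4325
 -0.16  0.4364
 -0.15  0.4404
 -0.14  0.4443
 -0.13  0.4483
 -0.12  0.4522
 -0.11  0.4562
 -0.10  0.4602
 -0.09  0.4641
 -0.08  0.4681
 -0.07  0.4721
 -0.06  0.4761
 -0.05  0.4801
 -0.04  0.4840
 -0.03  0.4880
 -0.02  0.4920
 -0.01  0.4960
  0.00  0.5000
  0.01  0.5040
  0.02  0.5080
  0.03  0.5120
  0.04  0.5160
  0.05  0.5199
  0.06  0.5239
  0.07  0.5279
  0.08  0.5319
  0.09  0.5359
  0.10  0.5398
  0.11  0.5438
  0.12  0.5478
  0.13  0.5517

£62.72

σ√T = 0.48·√1 = 0.4800
d₁ = [ln(425/429) + (0.087 + ½·0.48²)·1] / (σ√T) = (-0.0094 + 0.2022) / 0.4800 = 0.4017 ≈ 0.40
d₂ = 0.4017 − 0.4800 = -0.0783 ≈ -0.08
exp(−rT) = exp(−0.087·1) = 0.9167
N(−d₂) = N(0.08) = 0.5319;  N(−d₁) = N(-0.40) = 0.3446
P = 429·0.9167·0.5319 − 425·0.3446 = 209.1773 − 146.4550 = 62.7223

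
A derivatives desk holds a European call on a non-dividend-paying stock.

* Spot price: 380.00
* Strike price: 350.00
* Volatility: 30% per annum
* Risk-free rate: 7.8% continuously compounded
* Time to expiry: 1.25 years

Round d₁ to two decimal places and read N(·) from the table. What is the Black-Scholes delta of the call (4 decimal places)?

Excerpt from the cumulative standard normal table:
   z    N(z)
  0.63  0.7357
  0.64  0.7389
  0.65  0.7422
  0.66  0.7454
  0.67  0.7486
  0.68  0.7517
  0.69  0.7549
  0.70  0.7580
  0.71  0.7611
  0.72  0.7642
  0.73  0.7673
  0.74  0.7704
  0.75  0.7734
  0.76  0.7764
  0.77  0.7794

0.7580

σ√T = 0.3·√1.25 = 0.3354
d₁ = [ln(380/350) + (0.078 + 0.3²/2)·1.25] / 0.3354 = [0.0822 + 0.1537] / 0.3354 = 0.7036 → 0.70
N(d₁) = N(0.70) = 0.7580
Δ_call = N(d₁) = 0.7580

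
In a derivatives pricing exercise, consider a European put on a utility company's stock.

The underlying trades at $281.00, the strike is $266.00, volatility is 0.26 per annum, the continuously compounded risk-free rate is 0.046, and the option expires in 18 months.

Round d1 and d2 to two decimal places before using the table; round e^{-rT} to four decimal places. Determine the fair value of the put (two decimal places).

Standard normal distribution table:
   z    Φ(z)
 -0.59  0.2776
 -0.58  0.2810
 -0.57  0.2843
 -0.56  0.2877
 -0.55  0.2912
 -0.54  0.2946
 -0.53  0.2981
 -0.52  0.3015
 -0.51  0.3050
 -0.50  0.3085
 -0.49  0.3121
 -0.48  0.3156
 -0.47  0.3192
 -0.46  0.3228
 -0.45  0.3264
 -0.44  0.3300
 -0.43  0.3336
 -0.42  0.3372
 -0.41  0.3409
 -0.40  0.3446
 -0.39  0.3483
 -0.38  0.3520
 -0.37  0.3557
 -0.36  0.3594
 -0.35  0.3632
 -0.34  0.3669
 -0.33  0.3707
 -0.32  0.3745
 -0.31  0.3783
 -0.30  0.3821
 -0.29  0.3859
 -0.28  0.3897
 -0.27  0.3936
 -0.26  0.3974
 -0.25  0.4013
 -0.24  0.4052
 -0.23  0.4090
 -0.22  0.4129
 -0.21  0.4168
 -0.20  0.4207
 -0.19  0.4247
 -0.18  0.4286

$19.71

T = 1.5;  σ√T = 0.3184
d₁ = [ln(281/266) + (0.046 + 0.26²/2)·1.5] / 0.3184 = [0.0549 + 0.1197] / 0.3184 = 0.5482 ⇒ 0.55
d₂ = d₁ − σ√T = 0.5482 − 0.3184 = 0.2297 ⇒ 0.23
e^(−rT) = e^(−0.046·1.5) = 0.9333
N(−d₂) = N(-0.23) = 0.4090;  N(−d₁) = N(-0.55) = 0.2912
P = 266·0.9333·0.4090 − 281·0.2912 = 101.5374 − 81.8272 = 19.7102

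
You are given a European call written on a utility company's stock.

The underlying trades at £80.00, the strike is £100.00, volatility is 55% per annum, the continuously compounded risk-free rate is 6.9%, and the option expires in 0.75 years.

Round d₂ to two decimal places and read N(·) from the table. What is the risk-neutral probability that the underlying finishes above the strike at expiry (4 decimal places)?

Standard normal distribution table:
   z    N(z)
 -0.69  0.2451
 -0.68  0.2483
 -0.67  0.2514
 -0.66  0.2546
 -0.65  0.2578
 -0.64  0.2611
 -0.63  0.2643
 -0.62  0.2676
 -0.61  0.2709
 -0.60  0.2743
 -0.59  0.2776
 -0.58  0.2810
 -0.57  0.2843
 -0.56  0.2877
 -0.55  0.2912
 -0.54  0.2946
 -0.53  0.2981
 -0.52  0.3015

T = 0.75;  σ√T = 0.4763
d₁ = [ln(80/100) + (0.069 + ½·0.55²)·0.75] / (σ√T) = (-0.2231 + 0.1652) / 0.4763 = -0.1217 which rounds to -0.12
d₂ = -0.1217 − 0.4763 = -0.5980 which rounds to -0.60
Risk-neutral Pr[S_T > K] = N(d₂) = N(-0.60) = 0.2743

0.2743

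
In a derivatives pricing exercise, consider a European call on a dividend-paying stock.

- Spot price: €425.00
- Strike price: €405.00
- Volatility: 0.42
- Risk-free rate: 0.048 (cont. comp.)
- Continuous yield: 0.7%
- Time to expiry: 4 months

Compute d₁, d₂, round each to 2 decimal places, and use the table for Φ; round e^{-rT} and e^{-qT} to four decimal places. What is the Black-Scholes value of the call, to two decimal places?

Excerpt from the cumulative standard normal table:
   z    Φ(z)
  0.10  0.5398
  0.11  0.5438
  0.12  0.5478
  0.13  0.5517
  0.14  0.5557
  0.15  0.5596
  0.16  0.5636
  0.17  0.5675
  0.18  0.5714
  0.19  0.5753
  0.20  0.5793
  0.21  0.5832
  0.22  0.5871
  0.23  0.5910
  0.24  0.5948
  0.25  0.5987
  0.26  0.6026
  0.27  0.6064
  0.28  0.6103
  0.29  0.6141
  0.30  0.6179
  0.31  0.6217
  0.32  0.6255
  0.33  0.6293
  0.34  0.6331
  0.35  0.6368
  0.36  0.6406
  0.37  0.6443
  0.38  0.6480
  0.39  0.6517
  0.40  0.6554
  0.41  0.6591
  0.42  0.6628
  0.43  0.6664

T = 0.3333;  σ√T = 0.2425
d₁ = [ln(425/405) + (0.048 − 0.007 + 0.42²/2)·0.3333] / 0.2425 = [0.0482 + 0.0431] / 0.2425 = 0.3764 → 0.38
d₂ = d₁ − σ√T = 0.3764 − 0.2425 = 0.1339 → 0.13
e^(−qT) = e^(−0.007·0.3333) = 0.9977;  e^(−rT) = e^(−0.048·0.3333) = 0.9841
C = 425·0.9977·N(0.38) − 405·0.9841·N(0.13) = 425·0.9977·0.6480 − 405·0.9841·0.5517 = 274.7666 − 219.8858 = 54.8808

€54.88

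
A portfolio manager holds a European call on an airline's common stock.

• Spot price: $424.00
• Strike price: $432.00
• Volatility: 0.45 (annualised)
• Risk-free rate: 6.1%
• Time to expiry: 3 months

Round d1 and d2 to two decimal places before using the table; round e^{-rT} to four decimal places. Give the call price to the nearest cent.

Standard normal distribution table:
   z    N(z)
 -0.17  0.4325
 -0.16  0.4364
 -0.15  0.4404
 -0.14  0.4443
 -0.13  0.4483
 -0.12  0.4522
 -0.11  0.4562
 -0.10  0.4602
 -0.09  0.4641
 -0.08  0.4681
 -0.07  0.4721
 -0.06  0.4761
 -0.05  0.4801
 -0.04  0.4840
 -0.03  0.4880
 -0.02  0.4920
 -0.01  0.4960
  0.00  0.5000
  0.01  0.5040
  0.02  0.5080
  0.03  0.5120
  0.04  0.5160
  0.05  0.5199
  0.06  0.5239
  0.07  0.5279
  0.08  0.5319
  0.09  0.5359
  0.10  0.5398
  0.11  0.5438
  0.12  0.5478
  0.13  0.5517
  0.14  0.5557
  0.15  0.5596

σ√T = 0.45 × 0.5000 = 0.2250
d₁ = [ln(424/432) + (0.061 + ½·0.45²)·0.25] / (σ√T) = (-0.0187 + 0.0406) / 0.2250 = 0.0972 which rounds to 0.10
d₂ = 0.0972 − 0.2250 = -0.1278 which rounds to -0.13
e^(−rT) = e^(−0.061·0.25) = 0.9849
C = 424·N(0.10) − 432·0.9849·N(-0.13) = 424·0.5398 − 432·0.9849·0.4483 = 228.8752 − 190.7412 = 38.1340

$38.13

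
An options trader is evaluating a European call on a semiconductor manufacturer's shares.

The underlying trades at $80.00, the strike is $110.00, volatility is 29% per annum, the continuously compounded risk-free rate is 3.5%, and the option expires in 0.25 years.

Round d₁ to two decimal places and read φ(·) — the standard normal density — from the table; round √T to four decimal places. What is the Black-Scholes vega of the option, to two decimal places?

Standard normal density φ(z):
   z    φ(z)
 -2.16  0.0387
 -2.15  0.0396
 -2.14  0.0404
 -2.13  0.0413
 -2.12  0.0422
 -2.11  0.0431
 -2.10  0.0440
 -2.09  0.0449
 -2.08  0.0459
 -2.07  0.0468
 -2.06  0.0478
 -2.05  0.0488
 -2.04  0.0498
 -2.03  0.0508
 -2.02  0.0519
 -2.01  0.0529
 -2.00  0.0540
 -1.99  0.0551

1.91

σ√T = 0.29·√0.25 = 0.1450
ln(S/K) + (r + σ²/2)T = ln(80/110) + (0.035 + 0.29²/2)·0.25 = -0.3185 + 0.0193 = -0.2992
d₁ = -0.2992 / 0.1450 = -2.0634 → -2.06
√T = √0.25 = 0.5000
φ(d₁) = φ(-2.06) = 0.0478
vega = S·φ(d₁)·√T = 80·0.0478·0.5000 = 1.9120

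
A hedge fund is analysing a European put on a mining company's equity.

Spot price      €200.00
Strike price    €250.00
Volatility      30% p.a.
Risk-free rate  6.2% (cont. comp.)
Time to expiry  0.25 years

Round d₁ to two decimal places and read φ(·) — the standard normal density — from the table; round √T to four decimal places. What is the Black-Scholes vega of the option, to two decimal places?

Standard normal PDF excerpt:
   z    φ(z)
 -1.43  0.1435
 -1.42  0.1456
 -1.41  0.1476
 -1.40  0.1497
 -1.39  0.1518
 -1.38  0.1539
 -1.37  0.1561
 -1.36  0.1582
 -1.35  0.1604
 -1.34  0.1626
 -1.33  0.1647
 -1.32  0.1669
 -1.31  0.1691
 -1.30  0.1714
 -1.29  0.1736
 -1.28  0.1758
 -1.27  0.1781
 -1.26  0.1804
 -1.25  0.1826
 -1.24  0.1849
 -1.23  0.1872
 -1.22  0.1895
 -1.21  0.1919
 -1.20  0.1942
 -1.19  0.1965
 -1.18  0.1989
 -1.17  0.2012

16.91

σ√T = 0.3 × 0.5000 = 0.1500
ln(S/K) + (r + σ²/2)T = ln(200/250) + (0.062 + 0.3²/2)·0.25 = -0.2231 + 0.0267 = -0.1964
d₁ = -0.1964 / 0.1500 = -1.3093 → -1.31
√T = √0.25 = 0.5000
φ(d₁) = φ(-1.31) = 0.1691
vega = S·φ(d₁)·√T = 200·0.1691·0.5000 = 16.9100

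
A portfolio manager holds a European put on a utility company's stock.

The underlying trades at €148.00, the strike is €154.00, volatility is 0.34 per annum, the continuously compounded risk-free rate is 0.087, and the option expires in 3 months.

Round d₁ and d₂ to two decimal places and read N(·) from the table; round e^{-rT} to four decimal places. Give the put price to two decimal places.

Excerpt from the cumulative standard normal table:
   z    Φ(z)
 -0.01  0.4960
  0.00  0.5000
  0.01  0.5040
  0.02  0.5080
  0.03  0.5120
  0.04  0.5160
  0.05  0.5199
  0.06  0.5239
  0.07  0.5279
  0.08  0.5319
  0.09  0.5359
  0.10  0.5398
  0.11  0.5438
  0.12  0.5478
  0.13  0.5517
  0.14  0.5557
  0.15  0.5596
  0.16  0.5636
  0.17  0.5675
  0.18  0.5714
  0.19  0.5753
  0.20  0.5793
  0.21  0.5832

€11.51

T = 0.25;  σ√T = 0.1700
ln(S/K) + (r + σ²/2)T = ln(148/154) + (0.087 + 0.34²/2)·0.25 = -0.0397 + 0.0362 = -0.0035
d₁ = -0.0035 / 0.1700 = -0.0208 → -0.02
d₂ = d₁ − σ√T = -0.0208 − 0.1700 = -0.1908 → -0.19
e^(−rT) = e^(−0.087·0.25) = 0.9785
P = 154·0.9785·N(0.19) − 148·N(0.02) = 154·0.9785·0.5753 − 148·0.5080 = 86.6914 − 75.1840 = 11.5074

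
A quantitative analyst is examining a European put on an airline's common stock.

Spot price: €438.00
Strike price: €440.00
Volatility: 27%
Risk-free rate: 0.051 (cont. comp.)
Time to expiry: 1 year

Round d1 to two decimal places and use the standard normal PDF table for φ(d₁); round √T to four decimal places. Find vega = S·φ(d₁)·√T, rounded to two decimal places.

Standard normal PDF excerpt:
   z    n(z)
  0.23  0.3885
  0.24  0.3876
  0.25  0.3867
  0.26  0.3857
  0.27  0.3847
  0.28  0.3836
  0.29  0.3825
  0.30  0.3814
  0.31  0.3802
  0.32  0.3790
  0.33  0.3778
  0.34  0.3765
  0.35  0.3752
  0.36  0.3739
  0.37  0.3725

166.53

T = 1;  σ√T = 0.2700
d₁ = [ln(438/440) + (0.051 + 0.27²/2)·1] / 0.2700 = [-0.0046 + 0.0874] / 0.2700 = 0.3070 ⇒ 0.31
√T = √1 = 1.0000
φ(d₁) = φ(0.31) = 0.3802
vega = S·φ(d₁)·√T = 438·0.3802·1.0000 = 166.5276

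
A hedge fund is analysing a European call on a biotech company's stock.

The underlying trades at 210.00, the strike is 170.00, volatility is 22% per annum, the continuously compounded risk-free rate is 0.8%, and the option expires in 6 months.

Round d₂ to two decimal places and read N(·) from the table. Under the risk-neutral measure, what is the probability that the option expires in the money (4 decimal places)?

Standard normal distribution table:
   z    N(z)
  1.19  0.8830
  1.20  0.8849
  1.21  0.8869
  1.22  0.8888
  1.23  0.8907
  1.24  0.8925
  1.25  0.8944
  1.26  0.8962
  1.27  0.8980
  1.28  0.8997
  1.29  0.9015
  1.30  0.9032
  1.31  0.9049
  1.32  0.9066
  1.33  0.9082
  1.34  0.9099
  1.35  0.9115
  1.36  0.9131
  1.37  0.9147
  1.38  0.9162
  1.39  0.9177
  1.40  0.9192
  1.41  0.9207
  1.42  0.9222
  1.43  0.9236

T = 0.5;  σ√T = 0.1556
ln(S/K) + (r + σ²/2)T = ln(210/170) + (0.008 + 0.22²/2)·0.5 = 0.2113 + 0.0161 = 0.2274
d₁ = 0.2274 / 0.1556 = 1.4618 → 1.46
d₂ = d₁ − σ√T = 1.4618 − 0.1556 = 1.3063 → 1.31
Pr(exercise) under Q = N(d₂) = 0.9049

0.9049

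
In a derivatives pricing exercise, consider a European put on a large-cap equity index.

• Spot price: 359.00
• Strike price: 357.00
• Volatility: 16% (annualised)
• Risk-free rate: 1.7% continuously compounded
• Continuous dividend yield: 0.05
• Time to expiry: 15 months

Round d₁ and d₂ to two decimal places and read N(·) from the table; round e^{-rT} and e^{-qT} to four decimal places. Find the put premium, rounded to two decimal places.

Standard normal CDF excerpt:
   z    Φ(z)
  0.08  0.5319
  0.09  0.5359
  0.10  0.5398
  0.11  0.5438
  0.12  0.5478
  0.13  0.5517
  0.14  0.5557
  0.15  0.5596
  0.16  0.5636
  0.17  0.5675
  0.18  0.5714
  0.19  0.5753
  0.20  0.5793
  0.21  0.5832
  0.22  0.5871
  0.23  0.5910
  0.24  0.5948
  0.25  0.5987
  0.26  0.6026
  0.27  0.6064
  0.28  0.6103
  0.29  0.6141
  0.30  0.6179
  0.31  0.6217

31.24

σ√T = 0.16 × 1.1180 = 0.1789
d₁ = [ln(359/357) + (0.017 − 0.05 + 0.16²/2)·1.25] / 0.1789 = [0.0056 − 0.0253] / 0.1789 = -0.1099 ⇒ -0.11
d₂ = d₁ − σ√T = -0.1099 − 0.1789 = -0.2888 ⇒ -0.29
e^(−qT) = e^(−0.05·1.25) = 0.9394;  e^(−rT) = e^(−0.017·1.25) = 0.9790
N(−d₂) = N(0.29) = 0.6141;  N(−d₁) = N(0.11) = 0.5438
P = 357·0.9790·0.6141 − 359·0.9394·0.5438 = 214.6298 − 183.3936 = 31.2362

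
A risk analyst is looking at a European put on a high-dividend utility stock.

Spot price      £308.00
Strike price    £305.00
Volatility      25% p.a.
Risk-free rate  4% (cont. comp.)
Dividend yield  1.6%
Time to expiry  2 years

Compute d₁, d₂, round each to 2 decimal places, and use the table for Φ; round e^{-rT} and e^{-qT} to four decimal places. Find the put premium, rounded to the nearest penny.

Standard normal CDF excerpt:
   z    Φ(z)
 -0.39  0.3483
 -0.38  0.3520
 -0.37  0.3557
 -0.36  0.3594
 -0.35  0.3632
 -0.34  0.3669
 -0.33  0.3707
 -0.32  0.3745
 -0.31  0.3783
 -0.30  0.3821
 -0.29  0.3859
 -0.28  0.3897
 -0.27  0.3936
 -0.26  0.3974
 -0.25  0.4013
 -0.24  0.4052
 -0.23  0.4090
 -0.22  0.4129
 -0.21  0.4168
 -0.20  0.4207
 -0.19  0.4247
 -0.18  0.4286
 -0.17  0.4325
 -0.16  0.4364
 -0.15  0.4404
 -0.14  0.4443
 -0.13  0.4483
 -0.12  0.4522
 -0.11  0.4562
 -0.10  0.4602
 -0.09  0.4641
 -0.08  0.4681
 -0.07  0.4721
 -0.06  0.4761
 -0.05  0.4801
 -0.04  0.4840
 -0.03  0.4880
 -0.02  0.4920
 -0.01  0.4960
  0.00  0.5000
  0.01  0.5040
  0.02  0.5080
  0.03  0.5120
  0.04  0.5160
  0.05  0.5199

£32.45

σ√T = 0.25 × 1.4142 = 0.3536
d₁ = [ln(308/305) + (0.04 − 0.016 + ½·0.25²)·2] / (σ√T) = (0.0098 + 0.1105) / 0.3536 = 0.3402 → 0.34
d₂ = 0.3402 − 0.3536 = -0.0133 → -0.01
e^(−qT) = e^(−0.016·2) = 0.9685;  e^(−rT) = e^(−0.04·2) = 0.9231
N(−d₂) = N(0.01) = 0.5040;  N(−d₁) = N(-0.34) = 0.3669
P = 305·0.9231·0.5040 − 308·0.9685·0.3669 = 141.8989 − 109.4455 = 32.4534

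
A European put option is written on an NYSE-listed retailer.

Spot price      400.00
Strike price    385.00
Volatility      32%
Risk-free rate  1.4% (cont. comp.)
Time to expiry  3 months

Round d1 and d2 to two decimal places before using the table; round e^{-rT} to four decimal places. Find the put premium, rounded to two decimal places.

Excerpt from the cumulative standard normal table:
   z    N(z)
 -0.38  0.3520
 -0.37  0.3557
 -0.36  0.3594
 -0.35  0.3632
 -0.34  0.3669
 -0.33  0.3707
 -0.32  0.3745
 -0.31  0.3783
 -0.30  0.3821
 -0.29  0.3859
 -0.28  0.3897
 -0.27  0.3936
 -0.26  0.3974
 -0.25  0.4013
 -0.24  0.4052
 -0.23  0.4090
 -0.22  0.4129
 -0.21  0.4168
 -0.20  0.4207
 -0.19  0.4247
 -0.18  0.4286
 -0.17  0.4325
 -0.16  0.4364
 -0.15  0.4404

17.67

σ√T = 0.32 × 0.5000 = 0.1600
d₁ = [ln(400/385) + (0.014 + 0.32²/2)·0.25] / 0.1600 = [0.0382 + 0.0163] / 0.1600 = 0.3408 ⇒ 0.34
d₂ = d₁ − σ√T = 0.3408 − 0.1600 = 0.1808 ⇒ 0.18
exp(−rT) = exp(−0.014·0.25) = 0.9965
P = 385·0.9965·N(-0.18) − 400·N(-0.34) = 385·0.9965·0.4286 − 400·0.3669 = 164.4335 − 146.7600 = 17.6735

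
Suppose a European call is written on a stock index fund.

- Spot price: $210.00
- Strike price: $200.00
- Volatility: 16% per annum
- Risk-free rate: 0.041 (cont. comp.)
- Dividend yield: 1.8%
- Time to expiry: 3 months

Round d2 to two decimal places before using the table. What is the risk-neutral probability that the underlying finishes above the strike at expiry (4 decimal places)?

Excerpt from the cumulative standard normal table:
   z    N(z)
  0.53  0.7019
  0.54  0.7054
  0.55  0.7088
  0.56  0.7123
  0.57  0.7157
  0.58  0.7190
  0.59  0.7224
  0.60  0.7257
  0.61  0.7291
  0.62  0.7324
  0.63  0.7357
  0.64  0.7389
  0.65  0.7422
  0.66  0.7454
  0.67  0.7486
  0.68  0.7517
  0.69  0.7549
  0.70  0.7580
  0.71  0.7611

0.7389

T = 0.25;  σ√T = 0.0800
d₁ = [ln(210/200) + (0.041 − 0.018 + 0.16²/2)·0.25] / 0.0800 = [0.0488 + 0.0090] / 0.0800 = 0.7218 ≈ 0.72
d₂ = d₁ − σ√T = 0.7218 − 0.0800 = 0.6418 ≈ 0.64
Risk-neutral Pr[S_T > K] = N(d₂) = N(0.64) = 0.7389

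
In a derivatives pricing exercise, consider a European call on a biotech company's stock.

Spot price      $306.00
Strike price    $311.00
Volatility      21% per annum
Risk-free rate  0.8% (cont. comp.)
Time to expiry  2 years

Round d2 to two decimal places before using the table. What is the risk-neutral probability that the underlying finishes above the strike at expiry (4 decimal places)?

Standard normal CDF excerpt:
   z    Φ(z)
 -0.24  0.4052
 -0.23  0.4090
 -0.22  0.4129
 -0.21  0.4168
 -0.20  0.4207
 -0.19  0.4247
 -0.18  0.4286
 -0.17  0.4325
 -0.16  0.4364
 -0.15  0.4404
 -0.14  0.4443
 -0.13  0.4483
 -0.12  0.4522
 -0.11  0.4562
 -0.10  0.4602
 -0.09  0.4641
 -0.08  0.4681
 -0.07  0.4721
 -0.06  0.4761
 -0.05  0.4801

0.4404

T = 2;  σ√T = 0.2970
d₁ = [ln(306/311) + (0.008 + 0.21²/2)·2] / 0.2970 = [-0.0162 + 0.0601] / 0.2970 = 0.1478 which rounds to 0.15
d₂ = d₁ − σ√T = 0.1478 − 0.2970 = -0.1492 which rounds to -0.15
Risk-neutral Pr[S_T > K] = N(d₂) = N(-0.15) = 0.4404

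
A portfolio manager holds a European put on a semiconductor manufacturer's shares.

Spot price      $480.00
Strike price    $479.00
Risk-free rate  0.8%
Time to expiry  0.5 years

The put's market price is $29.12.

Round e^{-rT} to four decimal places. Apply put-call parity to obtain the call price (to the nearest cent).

e^(−rT) = e^(−0.008·0.5) = 0.9960
Put-call parity: C − P = S − K·e^(−rT) = 480 − 479·0.9960 = 480 − 477.0840 = 2.9160
C = P + (C − P) = 29.12 + (2.9160) = 32.0360

$32.04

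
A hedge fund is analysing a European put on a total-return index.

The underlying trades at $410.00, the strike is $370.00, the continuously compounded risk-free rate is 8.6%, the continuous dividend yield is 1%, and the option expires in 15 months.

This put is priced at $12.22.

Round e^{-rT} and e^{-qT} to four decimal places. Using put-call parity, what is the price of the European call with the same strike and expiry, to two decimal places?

$84.84

exp(−qT) = exp(−0.01·1.25) = 0.9876;  exp(−rT) = exp(−0.086·1.25) = 0.8981
Put-call parity: C − P = S·e^(−qT) − K·e^(−rT) = 410·0.9876 − 370·0.8981 = 404.9160 − 332.2970 = 72.6190
C = P + (C − P) = 12.22 + (72.6190) = 84.8390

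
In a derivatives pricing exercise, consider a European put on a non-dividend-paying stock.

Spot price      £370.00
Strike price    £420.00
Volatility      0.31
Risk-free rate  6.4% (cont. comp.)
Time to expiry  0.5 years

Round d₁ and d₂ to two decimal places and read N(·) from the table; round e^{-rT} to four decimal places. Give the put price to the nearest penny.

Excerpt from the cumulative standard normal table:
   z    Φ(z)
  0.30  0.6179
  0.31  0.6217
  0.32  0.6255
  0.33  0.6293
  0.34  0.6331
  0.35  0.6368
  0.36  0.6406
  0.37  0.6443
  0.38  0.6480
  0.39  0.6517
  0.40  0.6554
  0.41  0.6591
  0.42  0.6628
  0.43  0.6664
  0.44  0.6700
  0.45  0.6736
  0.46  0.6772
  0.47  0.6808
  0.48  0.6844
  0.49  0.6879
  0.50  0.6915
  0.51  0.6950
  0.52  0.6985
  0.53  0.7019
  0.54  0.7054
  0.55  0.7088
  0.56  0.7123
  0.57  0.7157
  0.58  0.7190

σ√T = 0.31·√0.5 = 0.2192
d₁ = [ln(370/420) + (0.064 + ½·0.31²)·0.5] / (σ√T) = (-0.1268 + 0.0560) / 0.2192 = -0.3227 ≈ -0.32
d₂ = -0.3227 − 0.2192 = -0.5419 ≈ -0.54
exp(−rT) = exp(−0.064·0.5) = 0.9685
P = 420·0.9685·N(0.54) − 370·N(0.32) = 420·0.9685·0.7054 − 370·0.6255 = 286.9356 − 231.4350 = 55.5006

£55.50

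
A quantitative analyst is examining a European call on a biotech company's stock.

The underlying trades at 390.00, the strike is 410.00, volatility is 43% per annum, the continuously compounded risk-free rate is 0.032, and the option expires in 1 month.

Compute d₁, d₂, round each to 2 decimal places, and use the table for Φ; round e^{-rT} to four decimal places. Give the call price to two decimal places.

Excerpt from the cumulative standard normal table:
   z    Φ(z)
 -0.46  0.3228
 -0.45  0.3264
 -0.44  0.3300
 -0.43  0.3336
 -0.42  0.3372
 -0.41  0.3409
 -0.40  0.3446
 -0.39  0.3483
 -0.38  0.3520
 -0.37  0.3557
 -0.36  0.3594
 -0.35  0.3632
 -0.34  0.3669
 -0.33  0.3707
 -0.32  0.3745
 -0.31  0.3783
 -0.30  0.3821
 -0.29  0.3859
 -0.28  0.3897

T = 0.08333;  σ√T = 0.1241
ln(S/K) + (r + σ²/2)T = ln(390/410) + (0.032 + 0.43²/2)·0.08333 = -0.0500 + 0.0104 = -0.0396
d₁ = -0.0396 / 0.1241 = -0.3193 → -0.32
d₂ = d₁ − σ√T = -0.3193 − 0.1241 = -0.4435 → -0.44
exp(−rT) = exp(−0.032·0.08333) = 0.9973
N(d₁) = N(-0.32) = 0.3745;  N(d₂) = N(-0.44) = 0.3300
C = 390·0.3745 − 410·0.9973·0.3300 = 146.0550 − 134.9347 = 11.1203

11.12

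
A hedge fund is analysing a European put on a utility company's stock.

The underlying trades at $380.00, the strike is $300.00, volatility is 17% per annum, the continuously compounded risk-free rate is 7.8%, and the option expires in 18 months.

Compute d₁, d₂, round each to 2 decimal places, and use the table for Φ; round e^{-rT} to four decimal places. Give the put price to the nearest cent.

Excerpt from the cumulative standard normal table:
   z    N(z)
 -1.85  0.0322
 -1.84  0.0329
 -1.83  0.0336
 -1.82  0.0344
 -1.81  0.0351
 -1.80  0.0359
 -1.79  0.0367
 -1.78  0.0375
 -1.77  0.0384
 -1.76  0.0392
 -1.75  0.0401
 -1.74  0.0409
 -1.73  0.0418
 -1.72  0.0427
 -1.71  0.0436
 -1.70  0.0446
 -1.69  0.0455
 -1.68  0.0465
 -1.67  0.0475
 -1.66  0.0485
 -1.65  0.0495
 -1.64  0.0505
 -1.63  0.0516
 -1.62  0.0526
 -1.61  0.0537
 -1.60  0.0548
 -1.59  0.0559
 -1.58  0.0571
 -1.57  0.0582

σ√T = 0.17 × 1.2247 = 0.2082
d₁ = [ln(380/300) + (0.078 + 0.17²/2)·1.5] / 0.2082 = [0.2364 + 0.1387] / 0.2082 = 1.8014 ⇒ 1.80
d₂ = d₁ − σ√T = 1.8014 − 0.2082 = 1.5932 ⇒ 1.59
e^(−rT) = e^(−0.078·1.5) = 0.8896
N(−d₂) = N(-1.59) = 0.0559;  N(−d₁) = N(-1.80) = 0.0359
P = 300·0.8896·0.0559 − 380·0.0359 = 14.9186 − 13.6420 = 1.2766

$1.28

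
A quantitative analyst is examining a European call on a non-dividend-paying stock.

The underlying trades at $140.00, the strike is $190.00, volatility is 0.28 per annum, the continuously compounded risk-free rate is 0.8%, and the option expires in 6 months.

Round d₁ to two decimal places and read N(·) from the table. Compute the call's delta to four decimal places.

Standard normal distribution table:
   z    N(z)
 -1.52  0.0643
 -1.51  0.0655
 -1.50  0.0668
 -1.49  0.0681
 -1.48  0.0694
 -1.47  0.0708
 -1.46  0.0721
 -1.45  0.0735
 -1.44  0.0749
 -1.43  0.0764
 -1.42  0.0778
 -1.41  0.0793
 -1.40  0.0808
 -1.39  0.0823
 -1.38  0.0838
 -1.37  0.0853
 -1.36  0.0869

σ√T = 0.28 × 0.7071 = 0.1980
ln(S/K) + (r + σ²/2)T = ln(140/190) + (0.008 + 0.28²/2)·0.5 = -0.3054 + 0.0236 = -0.2818
d₁ = -0.2818 / 0.1980 = -1.4232 ⇒ -1.42
N(d₁) = N(-1.42) = 0.0778
Δ_call = N(d₁) = 0.0778

0.0778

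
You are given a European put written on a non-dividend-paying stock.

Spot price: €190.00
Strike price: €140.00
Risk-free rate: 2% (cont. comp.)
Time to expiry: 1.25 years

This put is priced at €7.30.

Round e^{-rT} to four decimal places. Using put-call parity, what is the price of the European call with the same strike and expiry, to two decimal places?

€60.76

exp(−rT) = exp(−0.02·1.25) = 0.9753
Put-call parity: C − P = S − K·e^(−rT) = 190 − 140·0.9753 = 190 − 136.5420 = 53.4580
C = P + (C − P) = 7.30 + (53.4580) = 60.7580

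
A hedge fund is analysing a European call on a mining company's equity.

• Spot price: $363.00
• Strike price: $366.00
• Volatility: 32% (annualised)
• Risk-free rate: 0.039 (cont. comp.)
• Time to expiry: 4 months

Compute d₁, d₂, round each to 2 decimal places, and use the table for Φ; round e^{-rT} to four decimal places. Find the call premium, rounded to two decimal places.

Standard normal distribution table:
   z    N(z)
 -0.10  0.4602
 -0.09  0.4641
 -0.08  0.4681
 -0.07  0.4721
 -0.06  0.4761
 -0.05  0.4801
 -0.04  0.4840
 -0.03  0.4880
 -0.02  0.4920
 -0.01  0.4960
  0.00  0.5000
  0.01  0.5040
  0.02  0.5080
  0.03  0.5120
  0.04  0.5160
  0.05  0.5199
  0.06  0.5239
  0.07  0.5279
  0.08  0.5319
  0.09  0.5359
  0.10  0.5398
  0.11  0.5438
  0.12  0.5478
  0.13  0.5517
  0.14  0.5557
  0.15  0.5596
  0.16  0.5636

$28.29

σ√T = 0.32·√0.3333 = 0.1848
ln(S/K) + (r + σ²/2)T = ln(363/366) + (0.039 + 0.32²/2)·0.3333 = -0.0082 + 0.0301 = 0.0218
d₁ = 0.0218 / 0.1848 = 0.1182 ≈ 0.12
d₂ = d₁ − σ√T = 0.1182 − 0.1848 = -0.0666 ≈ -0.07
e^(−rT) = e^(−0.039·0.3333) = 0.9871
N(d₁) = N(0.12) = 0.5478;  N(d₂) = N(-0.07) = 0.4721
C = 363·0.5478 − 366·0.9871·0.4721 = 198.8514 − 170.5596 = 28.2918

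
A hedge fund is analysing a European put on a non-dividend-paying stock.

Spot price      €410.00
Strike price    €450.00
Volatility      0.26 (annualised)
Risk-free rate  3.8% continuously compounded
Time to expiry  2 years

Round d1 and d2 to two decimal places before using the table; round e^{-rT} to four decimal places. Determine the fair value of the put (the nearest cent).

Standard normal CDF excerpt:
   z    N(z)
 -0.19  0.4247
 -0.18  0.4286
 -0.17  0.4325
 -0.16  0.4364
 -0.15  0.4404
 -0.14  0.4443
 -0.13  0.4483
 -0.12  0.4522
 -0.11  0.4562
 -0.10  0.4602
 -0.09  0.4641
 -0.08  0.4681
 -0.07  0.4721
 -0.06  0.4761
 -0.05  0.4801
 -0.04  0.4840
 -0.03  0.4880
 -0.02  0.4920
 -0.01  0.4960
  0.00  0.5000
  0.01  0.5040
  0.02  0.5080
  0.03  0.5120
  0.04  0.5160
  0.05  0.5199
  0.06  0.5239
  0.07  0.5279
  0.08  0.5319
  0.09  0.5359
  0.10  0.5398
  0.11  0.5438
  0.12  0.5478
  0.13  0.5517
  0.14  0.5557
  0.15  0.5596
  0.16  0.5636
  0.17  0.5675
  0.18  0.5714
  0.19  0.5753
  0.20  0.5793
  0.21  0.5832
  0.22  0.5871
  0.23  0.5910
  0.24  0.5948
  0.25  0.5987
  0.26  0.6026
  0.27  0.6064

T = 2;  σ√T = 0.3677
d₁ = [ln(410/450) + (0.038 + 0.26²/2)·2] / 0.3677 = [-0.0931 + 0.1436] / 0.3677 = 0.1374 ≈ 0.14
d₂ = d₁ − σ√T = 0.1374 − 0.3677 = -0.2303 ≈ -0.23
exp(−rT) = exp(−0.038·2) = 0.9268
P = 450·0.9268·N(0.23) − 410·N(-0.14) = 450·0.9268·0.5910 − 410·0.4443 = 246.4825 − 182.1630 = 64.3195

€64.32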